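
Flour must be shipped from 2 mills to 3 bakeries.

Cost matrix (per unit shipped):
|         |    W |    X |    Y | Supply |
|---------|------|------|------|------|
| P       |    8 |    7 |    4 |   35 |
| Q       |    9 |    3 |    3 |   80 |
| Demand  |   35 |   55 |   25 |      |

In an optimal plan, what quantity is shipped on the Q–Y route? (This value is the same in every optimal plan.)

25

Solving gives:
  P->W: 35 × 8 = 280
  Q->X: 55 × 3 = 165
  Q->Y: 25 × 3 = 75
Total cost = 520.
So Q→Y carries 25 sacks.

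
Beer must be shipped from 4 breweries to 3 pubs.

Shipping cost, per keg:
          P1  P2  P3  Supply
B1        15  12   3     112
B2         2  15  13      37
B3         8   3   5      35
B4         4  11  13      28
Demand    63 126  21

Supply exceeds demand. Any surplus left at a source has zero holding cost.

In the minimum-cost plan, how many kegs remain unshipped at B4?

0

An optimal plan:
  B1 to P2: 89 × 12 = 1068
  B1 to P3: 21 × 3 = 63
  B2 to P1: 37 × 2 = 74
  B3 to P2: 35 × 3 = 105
  B4 to P1: 26 × 4 = 104
  B4 to P2: 2 × 11 = 22
Total cost = 1436.
B4 ships 28 of its 28, leaving 0.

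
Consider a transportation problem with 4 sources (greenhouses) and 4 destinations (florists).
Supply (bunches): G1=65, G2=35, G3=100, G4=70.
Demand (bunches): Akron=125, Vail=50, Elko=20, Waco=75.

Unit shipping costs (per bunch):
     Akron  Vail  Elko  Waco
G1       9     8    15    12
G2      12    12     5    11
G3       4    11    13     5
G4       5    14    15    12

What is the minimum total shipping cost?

A cheapest plan:
  G1–Akron: 15 × 9 = 135
  G1–Vail: 50 × 8 = 400
  G2–Elko: 20 × 5 = 100
  G2–Waco: 15 × 11 = 165
  G3–Akron: 40 × 4 = 160
  G3–Waco: 60 × 5 = 300
  G4–Akron: 70 × 5 = 350
Total = 135 + 400 + 100 + 165 + 160 + 300 + 350 = 1610.
(Supply check: G1 ships 65; G2 ships 35; G3 ships 100; G4 ships 70.)

1610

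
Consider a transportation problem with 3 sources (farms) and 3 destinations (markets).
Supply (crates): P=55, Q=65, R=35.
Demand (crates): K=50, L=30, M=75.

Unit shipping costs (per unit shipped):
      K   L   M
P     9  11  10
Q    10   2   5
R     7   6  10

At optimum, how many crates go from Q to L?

30

Solving gives:
  P–K: 15 crates
  P–M: 40 crates
  Q–L: 30 crates
  Q–M: 35 crates
  R–K: 35 crates
Total cost = 1015.
So Q→L carries 30 crates.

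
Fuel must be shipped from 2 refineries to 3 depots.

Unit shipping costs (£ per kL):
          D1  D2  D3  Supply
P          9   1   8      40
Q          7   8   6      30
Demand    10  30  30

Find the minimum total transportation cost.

300

A cheapest plan:
  P–D1: 10 × £9 = £90
  P–D2: 30 × £1 = £30
  Q–D3: 30 × £6 = £180
Total = 90 + 30 + 180 = £300.
(Supply check: P ships 40; Q ships 30.)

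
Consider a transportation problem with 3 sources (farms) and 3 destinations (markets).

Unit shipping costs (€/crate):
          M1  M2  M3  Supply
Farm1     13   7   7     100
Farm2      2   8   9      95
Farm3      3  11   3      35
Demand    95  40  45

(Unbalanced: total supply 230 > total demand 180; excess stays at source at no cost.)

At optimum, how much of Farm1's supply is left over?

An optimal plan:
  Farm1->M2: 40 × €7 = €280
  Farm1->M3: 10 × €7 = €70
  Farm2->M1: 95 × €2 = €190
  Farm3->M3: 35 × €3 = €105
Total cost = €645.
Farm1 ships 50 of its 100, leaving 50.

50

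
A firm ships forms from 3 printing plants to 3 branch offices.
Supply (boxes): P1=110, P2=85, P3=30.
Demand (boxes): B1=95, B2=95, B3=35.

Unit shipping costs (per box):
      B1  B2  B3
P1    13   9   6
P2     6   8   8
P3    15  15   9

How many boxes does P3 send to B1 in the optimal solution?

10

Optimal shipments:
  P1 to B2: 95 × 9 = 855
  P1 to B3: 15 × 6 = 90
  P2 to B1: 85 × 6 = 510
  P3 to B1: 10 × 15 = 150
  P3 to B3: 20 × 9 = 180
Total cost = 1785.
So P3→B1 carries 10 boxes.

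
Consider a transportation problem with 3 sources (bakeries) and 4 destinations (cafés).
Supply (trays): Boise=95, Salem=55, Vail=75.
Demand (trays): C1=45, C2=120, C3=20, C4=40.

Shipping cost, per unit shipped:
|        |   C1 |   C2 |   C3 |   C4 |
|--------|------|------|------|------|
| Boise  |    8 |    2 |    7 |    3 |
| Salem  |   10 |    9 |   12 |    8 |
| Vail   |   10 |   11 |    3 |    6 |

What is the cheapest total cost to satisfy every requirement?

1165

Optimal allocation:
  Boise→C2: 95 trays
  Salem→C1: 30 trays
  Salem→C2: 25 trays
  Vail→C1: 15 trays
  Vail→C3: 20 trays
  Vail→C4: 40 trays
Total cost = 1165.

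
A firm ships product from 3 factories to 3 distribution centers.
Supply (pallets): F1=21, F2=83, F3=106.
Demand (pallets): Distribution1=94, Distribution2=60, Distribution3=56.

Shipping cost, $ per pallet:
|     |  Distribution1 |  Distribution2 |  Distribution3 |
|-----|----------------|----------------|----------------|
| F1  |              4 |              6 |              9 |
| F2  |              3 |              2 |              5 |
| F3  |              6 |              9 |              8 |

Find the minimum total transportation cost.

A cheapest plan:
  F1–Distribution1: 21 × $4 = $84
  F2–Distribution2: 60 × $2 = $120
  F2–Distribution3: 23 × $5 = $115
  F3–Distribution1: 73 × $6 = $438
  F3–Distribution3: 33 × $8 = $264
Total = 84 + 120 + 115 + 438 + 264 = $1021.
(Supply check: F1 ships 21; F2 ships 83; F3 ships 106.)

1021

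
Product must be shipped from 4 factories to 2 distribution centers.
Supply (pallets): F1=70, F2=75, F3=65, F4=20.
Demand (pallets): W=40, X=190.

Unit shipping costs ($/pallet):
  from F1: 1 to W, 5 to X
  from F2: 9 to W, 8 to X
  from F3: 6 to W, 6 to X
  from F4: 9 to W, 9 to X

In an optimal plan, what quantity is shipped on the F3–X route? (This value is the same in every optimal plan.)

65

The minimum-cost plan:
  F1–W: 40 × $1 = $40
  F1–X: 30 × $5 = $150
  F2–X: 75 × $8 = $600
  F3–X: 65 × $6 = $390
  F4–X: 20 × $9 = $180
Total cost = $1360.
So F3→X carries 65 pallets.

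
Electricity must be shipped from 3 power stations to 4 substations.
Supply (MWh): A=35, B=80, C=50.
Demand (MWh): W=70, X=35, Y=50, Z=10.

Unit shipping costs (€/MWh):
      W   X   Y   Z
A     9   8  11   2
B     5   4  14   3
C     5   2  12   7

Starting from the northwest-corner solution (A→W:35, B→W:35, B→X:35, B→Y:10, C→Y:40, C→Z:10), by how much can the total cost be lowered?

305

Current plan cost = 35·9 + 35·5 + 35·4 + 10·14 + 40·12 + 10·7 = €1320.
Optimal plan:
  A->Y: 35 MWh
  B->W: 70 MWh
  B->Z: 10 MWh
  C->X: 35 MWh
  C->Y: 15 MWh
Optimal cost = €1015.
Saving = 1320 − 1015 = €305.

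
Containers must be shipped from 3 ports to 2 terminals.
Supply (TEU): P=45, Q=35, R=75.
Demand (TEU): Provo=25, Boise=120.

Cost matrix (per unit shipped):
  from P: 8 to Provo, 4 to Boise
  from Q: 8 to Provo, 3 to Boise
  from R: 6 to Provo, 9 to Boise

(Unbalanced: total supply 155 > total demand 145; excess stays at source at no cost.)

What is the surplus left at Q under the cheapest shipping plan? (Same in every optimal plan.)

Minimum-cost shipments:
  P–Boise: 45 TEU
  Q–Boise: 35 TEU
  R–Provo: 25 TEU
  R–Boise: 40 TEU
Total cost = 795.
Q ships 35 of its 35, leaving 0.

0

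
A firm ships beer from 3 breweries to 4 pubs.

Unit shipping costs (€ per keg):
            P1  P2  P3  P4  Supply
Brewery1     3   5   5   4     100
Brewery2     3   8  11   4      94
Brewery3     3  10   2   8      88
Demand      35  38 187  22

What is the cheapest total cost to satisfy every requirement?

One minimum-cost allocation:
  Brewery1–P2: 1 × €5 = €5
  Brewery1–P3: 99 × €5 = €495
  Brewery2–P1: 35 × €3 = €105
  Brewery2–P2: 37 × €8 = €296
  Brewery2–P4: 22 × €4 = €88
  Brewery3–P3: 88 × €2 = €176
Total = 5 + 495 + 105 + 296 + 88 + 176 = €1165.

1165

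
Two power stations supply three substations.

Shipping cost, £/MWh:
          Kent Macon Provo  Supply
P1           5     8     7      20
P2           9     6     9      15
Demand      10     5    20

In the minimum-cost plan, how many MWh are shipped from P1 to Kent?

Optimal shipments:
  P1->Kent: 10 MWh
  P1->Provo: 10 MWh
  P2->Macon: 5 MWh
  P2->Provo: 10 MWh
Total cost = £240.
So P1→Kent carries 10 MWh.

10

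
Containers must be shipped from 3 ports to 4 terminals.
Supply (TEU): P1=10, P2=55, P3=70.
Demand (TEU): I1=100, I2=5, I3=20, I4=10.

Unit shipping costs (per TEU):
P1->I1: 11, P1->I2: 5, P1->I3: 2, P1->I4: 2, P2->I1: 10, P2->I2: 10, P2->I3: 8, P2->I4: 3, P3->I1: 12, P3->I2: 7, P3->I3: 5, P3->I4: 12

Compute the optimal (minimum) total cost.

A cheapest plan:
  P1 to I4: 10 × 2 = 20
  P2 to I1: 55 × 10 = 550
  P3 to I1: 45 × 12 = 540
  P3 to I2: 5 × 7 = 35
  P3 to I3: 20 × 5 = 100
Total = 20 + 550 + 540 + 35 + 100 = 1245.

1245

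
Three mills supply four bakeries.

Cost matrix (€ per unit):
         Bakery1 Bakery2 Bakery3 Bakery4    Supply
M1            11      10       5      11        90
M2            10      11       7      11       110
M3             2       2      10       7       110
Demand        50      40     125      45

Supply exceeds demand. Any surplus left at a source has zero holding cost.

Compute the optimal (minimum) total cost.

Optimal allocation:
  M1->Bakery3: 90 × €5 = €450
  M2->Bakery3: 35 × €7 = €245
  M2->Bakery4: 25 × €11 = €275
  M3->Bakery1: 50 × €2 = €100
  M3->Bakery2: 40 × €2 = €80
  M3->Bakery4: 20 × €7 = €140
Total = 450 + 245 + 275 + 100 + 80 + 140 = €1290.

1290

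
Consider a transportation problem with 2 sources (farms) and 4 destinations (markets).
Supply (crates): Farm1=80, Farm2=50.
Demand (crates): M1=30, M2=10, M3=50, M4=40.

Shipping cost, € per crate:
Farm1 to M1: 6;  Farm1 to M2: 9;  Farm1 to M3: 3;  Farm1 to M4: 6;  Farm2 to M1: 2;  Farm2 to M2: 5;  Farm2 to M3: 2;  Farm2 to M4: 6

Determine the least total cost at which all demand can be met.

490

One minimum-cost allocation:
  Farm1–M3: 40 × €3 = €120
  Farm1–M4: 40 × €6 = €240
  Farm2–M1: 30 × €2 = €60
  Farm2–M2: 10 × €5 = €50
  Farm2–M3: 10 × €2 = €20
Total = 120 + 240 + 60 + 50 + 20 = €490.
(Supply check: Farm1 ships 80; Farm2 ships 50.)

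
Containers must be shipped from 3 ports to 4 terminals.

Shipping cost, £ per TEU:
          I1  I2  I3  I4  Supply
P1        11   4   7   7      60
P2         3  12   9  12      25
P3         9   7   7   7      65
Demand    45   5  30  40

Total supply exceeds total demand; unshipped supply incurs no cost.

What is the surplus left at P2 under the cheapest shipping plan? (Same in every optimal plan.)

An optimal plan:
  P1->I2: 5 TEU
  P1->I3: 30 TEU
  P2->I1: 25 TEU
  P3->I1: 20 TEU
  P3->I4: 40 TEU
Total cost = £765.
P2 ships 25 of its 25, leaving 0.

0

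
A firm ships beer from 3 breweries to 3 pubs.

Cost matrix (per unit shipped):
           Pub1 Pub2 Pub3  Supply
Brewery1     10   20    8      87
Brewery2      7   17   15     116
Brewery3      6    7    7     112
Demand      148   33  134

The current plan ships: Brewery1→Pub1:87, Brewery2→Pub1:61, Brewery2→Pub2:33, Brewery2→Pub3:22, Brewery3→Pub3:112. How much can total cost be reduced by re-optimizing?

712

Current plan cost = 87·10 + 61·7 + 33·17 + 22·15 + 112·7 = 2972.
Optimal plan:
  Brewery1→Pub3: 87 kegs
  Brewery2→Pub1: 116 kegs
  Brewery3→Pub1: 32 kegs
  Brewery3→Pub2: 33 kegs
  Brewery3→Pub3: 47 kegs
Optimal cost = 2260.
Saving = 2972 − 2260 = 712.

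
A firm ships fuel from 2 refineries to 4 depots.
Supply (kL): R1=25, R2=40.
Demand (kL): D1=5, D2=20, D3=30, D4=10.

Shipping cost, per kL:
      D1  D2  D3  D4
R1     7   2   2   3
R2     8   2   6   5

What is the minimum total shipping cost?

An optimal shipping plan:
  R1–D3: 25 × 2 = 50
  R2–D1: 5 × 8 = 40
  R2–D2: 20 × 2 = 40
  R2–D3: 5 × 6 = 30
  R2–D4: 10 × 5 = 50
Total = 50 + 40 + 40 + 30 + 50 = 210.

210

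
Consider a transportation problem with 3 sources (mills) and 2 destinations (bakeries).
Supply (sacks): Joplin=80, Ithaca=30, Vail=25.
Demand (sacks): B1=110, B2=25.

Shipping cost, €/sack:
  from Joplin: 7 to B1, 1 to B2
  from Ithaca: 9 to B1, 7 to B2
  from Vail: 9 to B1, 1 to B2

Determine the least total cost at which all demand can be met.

One minimum-cost allocation:
  Joplin->B1: 80 × €7 = €560
  Ithaca->B1: 30 × €9 = €270
  Vail->B2: 25 × €1 = €25
Total = 560 + 270 + 25 = €855.
(Supply check: Joplin ships 80; Ithaca ships 30; Vail ships 25.)

855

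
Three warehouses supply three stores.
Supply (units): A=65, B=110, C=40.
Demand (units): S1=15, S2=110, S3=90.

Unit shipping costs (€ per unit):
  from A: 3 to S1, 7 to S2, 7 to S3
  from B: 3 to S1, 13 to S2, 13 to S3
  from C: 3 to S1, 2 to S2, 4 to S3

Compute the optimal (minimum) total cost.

A cheapest plan:
  A to S3: 65 × €7 = €455
  B to S1: 15 × €3 = €45
  B to S2: 70 × €13 = €910
  B to S3: 25 × €13 = €325
  C to S2: 40 × €2 = €80
Total = 455 + 45 + 910 + 325 + 80 = €1815.
(Supply check: A ships 65; B ships 110; C ships 40.)

1815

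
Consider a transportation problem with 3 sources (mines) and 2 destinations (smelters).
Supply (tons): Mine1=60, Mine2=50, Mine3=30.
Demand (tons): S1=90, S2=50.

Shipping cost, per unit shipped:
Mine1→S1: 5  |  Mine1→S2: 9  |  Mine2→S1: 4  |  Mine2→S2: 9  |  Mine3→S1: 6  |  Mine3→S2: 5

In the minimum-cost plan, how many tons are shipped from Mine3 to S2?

Solving gives:
  Mine1->S1: 40 × 5 = 200
  Mine1->S2: 20 × 9 = 180
  Mine2->S1: 50 × 4 = 200
  Mine3->S2: 30 × 5 = 150
Total cost = 730.
So Mine3→S2 carries 30 tons.

30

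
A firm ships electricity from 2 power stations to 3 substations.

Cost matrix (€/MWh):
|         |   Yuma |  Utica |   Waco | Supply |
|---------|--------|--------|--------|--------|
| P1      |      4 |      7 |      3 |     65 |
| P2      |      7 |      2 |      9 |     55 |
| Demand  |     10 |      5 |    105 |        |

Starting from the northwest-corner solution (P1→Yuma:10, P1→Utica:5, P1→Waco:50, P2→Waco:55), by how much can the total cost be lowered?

Current plan cost = 10·4 + 5·7 + 50·3 + 55·9 = €720.
Optimal plan:
  P1 to Waco: 65 × €3 = €195
  P2 to Yuma: 10 × €7 = €70
  P2 to Utica: 5 × €2 = €10
  P2 to Waco: 40 × €9 = €360
Optimal cost = €635.
Saving = 720 − 635 = €85.

85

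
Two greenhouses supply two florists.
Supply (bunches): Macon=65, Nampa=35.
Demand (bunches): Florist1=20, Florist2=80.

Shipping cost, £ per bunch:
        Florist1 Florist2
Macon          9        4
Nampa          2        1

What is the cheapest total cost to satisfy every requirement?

315

An optimal shipping plan:
  Macon->Florist2: 65 × £4 = £260
  Nampa->Florist1: 20 × £2 = £40
  Nampa->Florist2: 15 × £1 = £15
Total = 260 + 40 + 15 = £315.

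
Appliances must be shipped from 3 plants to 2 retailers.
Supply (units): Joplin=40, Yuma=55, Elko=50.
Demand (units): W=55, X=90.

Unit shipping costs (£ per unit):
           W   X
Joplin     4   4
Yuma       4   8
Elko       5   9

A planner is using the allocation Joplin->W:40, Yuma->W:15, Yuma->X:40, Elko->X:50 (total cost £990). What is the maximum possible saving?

160

Current plan cost = 40·4 + 15·4 + 40·8 + 50·9 = £990.
Optimal plan:
  Joplin→X: 40 × £4 = £160
  Yuma→W: 55 × £4 = £220
  Elko→X: 50 × £9 = £450
Optimal cost = £830.
Saving = 990 − 830 = £160.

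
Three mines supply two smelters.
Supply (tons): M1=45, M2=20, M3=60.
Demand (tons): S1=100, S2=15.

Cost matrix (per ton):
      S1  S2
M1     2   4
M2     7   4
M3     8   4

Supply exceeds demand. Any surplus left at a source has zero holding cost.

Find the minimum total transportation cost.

570

An optimal shipping plan:
  M1→S1: 45 × 2 = 90
  M2→S1: 20 × 7 = 140
  M3→S1: 35 × 8 = 280
  M3→S2: 15 × 4 = 60
Total = 90 + 140 + 280 + 60 = 570.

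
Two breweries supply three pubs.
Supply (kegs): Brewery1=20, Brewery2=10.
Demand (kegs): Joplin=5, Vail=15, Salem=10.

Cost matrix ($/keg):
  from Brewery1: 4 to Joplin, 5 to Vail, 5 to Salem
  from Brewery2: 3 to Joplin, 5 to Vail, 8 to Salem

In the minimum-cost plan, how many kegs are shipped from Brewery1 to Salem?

Solving gives:
  Brewery1–Vail: 10 × $5 = $50
  Brewery1–Salem: 10 × $5 = $50
  Brewery2–Joplin: 5 × $3 = $15
  Brewery2–Vail: 5 × $5 = $25
Total cost = $140.
So Brewery1→Salem carries 10 kegs.

10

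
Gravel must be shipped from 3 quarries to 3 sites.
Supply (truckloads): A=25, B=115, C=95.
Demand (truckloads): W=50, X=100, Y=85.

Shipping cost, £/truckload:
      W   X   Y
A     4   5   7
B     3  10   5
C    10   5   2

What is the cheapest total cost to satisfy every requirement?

1015

An optimal shipping plan:
  A->X: 25 truckloads
  B->W: 50 truckloads
  B->Y: 65 truckloads
  C->X: 75 truckloads
  C->Y: 20 truckloads
Total cost = £1015.
(Supply check: A ships 25; B ships 115; C ships 95.)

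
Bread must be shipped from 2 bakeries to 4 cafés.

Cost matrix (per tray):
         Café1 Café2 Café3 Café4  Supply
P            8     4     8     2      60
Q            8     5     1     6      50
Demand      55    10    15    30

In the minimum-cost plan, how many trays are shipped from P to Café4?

30

Optimal shipments:
  P->Café1: 20 trays
  P->Café2: 10 trays
  P->Café4: 30 trays
  Q->Café1: 35 trays
  Q->Café3: 15 trays
Total cost = 555.
So P→Café4 carries 30 trays.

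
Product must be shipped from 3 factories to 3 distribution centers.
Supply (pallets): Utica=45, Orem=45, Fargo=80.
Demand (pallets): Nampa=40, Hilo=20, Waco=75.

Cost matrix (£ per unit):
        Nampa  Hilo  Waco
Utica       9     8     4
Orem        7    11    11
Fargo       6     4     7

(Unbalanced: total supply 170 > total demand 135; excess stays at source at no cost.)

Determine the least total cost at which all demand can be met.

720

Optimal allocation:
  Utica–Waco: 45 × £4 = £180
  Orem–Nampa: 10 × £7 = £70
  Fargo–Nampa: 30 × £6 = £180
  Fargo–Hilo: 20 × £4 = £80
  Fargo–Waco: 30 × £7 = £210
Total = 180 + 70 + 180 + 80 + 210 = £720.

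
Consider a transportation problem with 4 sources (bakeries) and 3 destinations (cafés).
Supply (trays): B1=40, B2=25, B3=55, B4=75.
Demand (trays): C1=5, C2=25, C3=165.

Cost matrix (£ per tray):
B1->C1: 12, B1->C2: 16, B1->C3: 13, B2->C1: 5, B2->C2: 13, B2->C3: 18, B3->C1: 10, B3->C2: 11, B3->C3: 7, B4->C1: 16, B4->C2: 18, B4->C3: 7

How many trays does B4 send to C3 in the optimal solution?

75

The minimum-cost plan:
  B1 to C2: 5 × £16 = £80
  B1 to C3: 35 × £13 = £455
  B2 to C1: 5 × £5 = £25
  B2 to C2: 20 × £13 = £260
  B3 to C3: 55 × £7 = £385
  B4 to C3: 75 × £7 = £525
Total cost = £1730.
So B4→C3 carries 75 trays.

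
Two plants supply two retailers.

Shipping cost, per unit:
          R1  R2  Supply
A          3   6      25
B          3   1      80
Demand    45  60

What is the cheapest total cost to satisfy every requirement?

195

Optimal allocation:
  A→R1: 25 × 3 = 75
  B→R1: 20 × 3 = 60
  B→R2: 60 × 1 = 60
Total = 75 + 60 + 60 = 195.
(Supply check: A ships 25; B ships 80.)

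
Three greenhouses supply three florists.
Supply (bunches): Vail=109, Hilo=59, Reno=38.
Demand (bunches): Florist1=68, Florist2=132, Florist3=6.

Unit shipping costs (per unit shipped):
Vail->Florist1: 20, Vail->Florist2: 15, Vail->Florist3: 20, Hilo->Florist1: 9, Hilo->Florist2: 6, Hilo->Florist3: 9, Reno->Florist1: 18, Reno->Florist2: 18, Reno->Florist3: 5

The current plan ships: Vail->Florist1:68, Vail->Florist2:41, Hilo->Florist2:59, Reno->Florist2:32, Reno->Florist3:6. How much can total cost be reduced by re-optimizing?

Current plan cost = 68·20 + 41·15 + 59·6 + 32·18 + 6·5 = 2935.
Optimal plan:
  Vail->Florist2: 109 × 15 = 1635
  Hilo->Florist1: 36 × 9 = 324
  Hilo->Florist2: 23 × 6 = 138
  Reno->Florist1: 32 × 18 = 576
  Reno->Florist3: 6 × 5 = 30
Optimal cost = 2703.
Saving = 2935 − 2703 = 232.

232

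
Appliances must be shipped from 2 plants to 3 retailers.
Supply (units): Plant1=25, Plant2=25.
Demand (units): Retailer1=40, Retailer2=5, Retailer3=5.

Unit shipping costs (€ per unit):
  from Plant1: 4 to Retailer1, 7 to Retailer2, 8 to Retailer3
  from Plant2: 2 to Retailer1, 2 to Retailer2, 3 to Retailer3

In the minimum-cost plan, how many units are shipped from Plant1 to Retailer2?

0

Solving gives:
  Plant1–Retailer1: 25 × €4 = €100
  Plant2–Retailer1: 15 × €2 = €30
  Plant2–Retailer2: 5 × €2 = €10
  Plant2–Retailer3: 5 × €3 = €15
Total cost = €155.
The route Plant1→Retailer2 is not used.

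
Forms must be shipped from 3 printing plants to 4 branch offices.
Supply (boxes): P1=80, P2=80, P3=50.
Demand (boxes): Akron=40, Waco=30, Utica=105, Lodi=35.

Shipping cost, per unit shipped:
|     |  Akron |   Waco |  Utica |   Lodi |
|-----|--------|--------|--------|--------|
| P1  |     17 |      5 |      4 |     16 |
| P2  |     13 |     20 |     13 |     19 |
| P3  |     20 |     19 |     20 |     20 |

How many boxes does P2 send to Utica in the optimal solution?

40

Optimal shipments:
  P1→Waco: 15 × 5 = 75
  P1→Utica: 65 × 4 = 260
  P2→Akron: 40 × 13 = 520
  P2→Utica: 40 × 13 = 520
  P3→Waco: 15 × 19 = 285
  P3→Lodi: 35 × 20 = 700
Total cost = 2360.
So P2→Utica carries 40 boxes.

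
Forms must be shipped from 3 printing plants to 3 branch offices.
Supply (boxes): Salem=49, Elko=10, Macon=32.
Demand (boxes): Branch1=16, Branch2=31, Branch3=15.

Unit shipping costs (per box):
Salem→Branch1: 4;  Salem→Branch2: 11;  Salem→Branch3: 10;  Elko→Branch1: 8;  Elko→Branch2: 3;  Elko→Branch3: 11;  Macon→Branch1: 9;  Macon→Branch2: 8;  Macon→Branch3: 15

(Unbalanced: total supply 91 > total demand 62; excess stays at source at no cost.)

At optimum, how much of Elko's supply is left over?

Minimum-cost shipments:
  Salem–Branch1: 16 × 4 = 64
  Salem–Branch3: 15 × 10 = 150
  Elko–Branch2: 10 × 3 = 30
  Macon–Branch2: 21 × 8 = 168
Total cost = 412.
Elko ships 10 of its 10, leaving 0.

0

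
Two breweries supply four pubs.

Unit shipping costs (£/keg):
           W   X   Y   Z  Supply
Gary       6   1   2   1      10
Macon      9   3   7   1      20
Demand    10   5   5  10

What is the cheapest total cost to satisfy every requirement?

110

A cheapest plan:
  Gary→W: 5 × £6 = £30
  Gary→Y: 5 × £2 = £10
  Macon→W: 5 × £9 = £45
  Macon→X: 5 × £3 = £15
  Macon→Z: 10 × £1 = £10
Total = 30 + 10 + 45 + 15 + 10 = £110.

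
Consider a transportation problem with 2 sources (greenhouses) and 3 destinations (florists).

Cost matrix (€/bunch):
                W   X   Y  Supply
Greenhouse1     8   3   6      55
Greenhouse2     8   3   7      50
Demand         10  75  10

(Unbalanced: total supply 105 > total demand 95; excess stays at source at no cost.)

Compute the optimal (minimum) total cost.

365

One minimum-cost allocation:
  Greenhouse1–W: 10 × €8 = €80
  Greenhouse1–X: 25 × €3 = €75
  Greenhouse1–Y: 10 × €6 = €60
  Greenhouse2–X: 50 × €3 = €150
Total = 80 + 75 + 60 + 150 = €365.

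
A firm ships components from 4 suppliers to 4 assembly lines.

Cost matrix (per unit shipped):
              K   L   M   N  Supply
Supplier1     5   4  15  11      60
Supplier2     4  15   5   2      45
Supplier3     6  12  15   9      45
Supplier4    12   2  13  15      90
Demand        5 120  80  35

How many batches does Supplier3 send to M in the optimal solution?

10

Solving gives:
  Supplier1->K: 5 batches
  Supplier1->L: 55 batches
  Supplier2->M: 45 batches
  Supplier3->M: 10 batches
  Supplier3->N: 35 batches
  Supplier4->L: 65 batches
  Supplier4->M: 25 batches
Total cost = 1390.
So Supplier3→M carries 10 batches.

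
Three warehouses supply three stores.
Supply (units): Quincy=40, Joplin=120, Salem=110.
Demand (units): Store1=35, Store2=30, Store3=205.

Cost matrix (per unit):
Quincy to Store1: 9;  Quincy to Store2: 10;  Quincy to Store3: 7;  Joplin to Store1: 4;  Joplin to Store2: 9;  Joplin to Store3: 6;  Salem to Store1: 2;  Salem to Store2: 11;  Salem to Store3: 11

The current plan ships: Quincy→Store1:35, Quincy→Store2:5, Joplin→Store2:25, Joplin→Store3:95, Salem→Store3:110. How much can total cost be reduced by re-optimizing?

Current plan cost = 35·9 + 5·10 + 25·9 + 95·6 + 110·11 = 2370.
Optimal plan:
  Quincy->Store3: 40 units
  Joplin->Store3: 120 units
  Salem->Store1: 35 units
  Salem->Store2: 30 units
  Salem->Store3: 45 units
Optimal cost = 1895.
Saving = 2370 − 1895 = 475.

475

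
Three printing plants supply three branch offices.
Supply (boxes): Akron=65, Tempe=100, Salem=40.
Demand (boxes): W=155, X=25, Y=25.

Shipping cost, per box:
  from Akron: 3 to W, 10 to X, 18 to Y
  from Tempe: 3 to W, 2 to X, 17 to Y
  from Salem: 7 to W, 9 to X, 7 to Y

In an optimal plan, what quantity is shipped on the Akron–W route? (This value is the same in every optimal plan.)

65

Optimal shipments:
  Akron to W: 65 × 3 = 195
  Tempe to W: 75 × 3 = 225
  Tempe to X: 25 × 2 = 50
  Salem to W: 15 × 7 = 105
  Salem to Y: 25 × 7 = 175
Total cost = 750.
So Akron→W carries 65 boxes.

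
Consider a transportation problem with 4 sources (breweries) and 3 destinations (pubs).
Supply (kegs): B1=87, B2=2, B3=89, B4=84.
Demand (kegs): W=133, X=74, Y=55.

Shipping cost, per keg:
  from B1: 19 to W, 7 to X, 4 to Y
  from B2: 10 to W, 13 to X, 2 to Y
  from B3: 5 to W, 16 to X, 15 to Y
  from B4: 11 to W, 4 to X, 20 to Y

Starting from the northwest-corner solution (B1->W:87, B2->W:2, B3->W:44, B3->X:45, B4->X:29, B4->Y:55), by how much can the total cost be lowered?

2290

Current plan cost = 87·19 + 2·10 + 44·5 + 45·16 + 29·4 + 55·20 = 3829.
Optimal plan:
  B1→X: 32 × 7 = 224
  B1→Y: 55 × 4 = 220
  B2→W: 2 × 10 = 20
  B3→W: 89 × 5 = 445
  B4→W: 42 × 11 = 462
  B4→X: 42 × 4 = 168
Optimal cost = 1539.
Saving = 3829 − 1539 = 2290.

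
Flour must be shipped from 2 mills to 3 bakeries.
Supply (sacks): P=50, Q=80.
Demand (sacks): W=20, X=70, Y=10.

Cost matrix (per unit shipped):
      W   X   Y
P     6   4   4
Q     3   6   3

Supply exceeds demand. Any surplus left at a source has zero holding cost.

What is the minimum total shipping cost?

410

One minimum-cost allocation:
  P–X: 50 × 4 = 200
  Q–W: 20 × 3 = 60
  Q–X: 20 × 6 = 120
  Q–Y: 10 × 3 = 30
Total = 200 + 60 + 120 + 30 = 410.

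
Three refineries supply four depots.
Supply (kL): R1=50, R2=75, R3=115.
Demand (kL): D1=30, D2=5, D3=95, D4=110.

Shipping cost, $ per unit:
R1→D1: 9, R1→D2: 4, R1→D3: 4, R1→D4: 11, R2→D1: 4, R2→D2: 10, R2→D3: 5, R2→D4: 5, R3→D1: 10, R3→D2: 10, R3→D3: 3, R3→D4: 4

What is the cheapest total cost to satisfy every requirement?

955

Optimal allocation:
  R1–D2: 5 × $4 = $20
  R1–D3: 45 × $4 = $180
  R2–D1: 30 × $4 = $120
  R2–D4: 45 × $5 = $225
  R3–D3: 50 × $3 = $150
  R3–D4: 65 × $4 = $260
Total = 20 + 180 + 120 + 225 + 150 + 260 = $955.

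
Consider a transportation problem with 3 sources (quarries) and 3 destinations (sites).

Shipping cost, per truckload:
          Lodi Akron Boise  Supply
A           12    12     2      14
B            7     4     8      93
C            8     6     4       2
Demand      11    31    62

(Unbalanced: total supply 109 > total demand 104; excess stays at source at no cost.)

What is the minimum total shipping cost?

An optimal shipping plan:
  A–Boise: 14 × 2 = 28
  B–Lodi: 11 × 7 = 77
  B–Akron: 31 × 4 = 124
  B–Boise: 46 × 8 = 368
  C–Boise: 2 × 4 = 8
Total = 28 + 77 + 124 + 368 + 8 = 605.

605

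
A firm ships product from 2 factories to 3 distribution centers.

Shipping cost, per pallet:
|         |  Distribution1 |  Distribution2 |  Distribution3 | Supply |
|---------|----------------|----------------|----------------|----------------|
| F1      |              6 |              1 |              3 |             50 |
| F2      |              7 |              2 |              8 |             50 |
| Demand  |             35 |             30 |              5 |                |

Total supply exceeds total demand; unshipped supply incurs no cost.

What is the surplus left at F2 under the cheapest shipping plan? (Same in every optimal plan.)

30

An optimal plan:
  F1->Distribution1: 35 × 6 = 210
  F1->Distribution2: 10 × 1 = 10
  F1->Distribution3: 5 × 3 = 15
  F2->Distribution2: 20 × 2 = 40
Total cost = 275.
F2 ships 20 of its 50, leaving 30.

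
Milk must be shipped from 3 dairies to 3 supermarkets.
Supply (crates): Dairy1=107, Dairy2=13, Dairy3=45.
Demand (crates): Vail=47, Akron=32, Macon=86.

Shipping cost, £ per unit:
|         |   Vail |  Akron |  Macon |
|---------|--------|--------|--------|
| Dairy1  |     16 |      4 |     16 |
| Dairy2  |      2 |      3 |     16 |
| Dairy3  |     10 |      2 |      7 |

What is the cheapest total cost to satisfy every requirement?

1669

An optimal shipping plan:
  Dairy1→Vail: 34 crates
  Dairy1→Akron: 32 crates
  Dairy1→Macon: 41 crates
  Dairy2→Vail: 13 crates
  Dairy3→Macon: 45 crates
Total cost = £1669.
(Supply check: Dairy1 ships 107; Dairy2 ships 13; Dairy3 ships 45.)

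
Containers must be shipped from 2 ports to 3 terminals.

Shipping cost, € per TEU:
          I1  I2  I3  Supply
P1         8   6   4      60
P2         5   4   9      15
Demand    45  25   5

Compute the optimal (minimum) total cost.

485

An optimal shipping plan:
  P1->I1: 30 TEU
  P1->I2: 25 TEU
  P1->I3: 5 TEU
  P2->I1: 15 TEU
Total cost = €485.
(Supply check: P1 ships 60; P2 ships 15.)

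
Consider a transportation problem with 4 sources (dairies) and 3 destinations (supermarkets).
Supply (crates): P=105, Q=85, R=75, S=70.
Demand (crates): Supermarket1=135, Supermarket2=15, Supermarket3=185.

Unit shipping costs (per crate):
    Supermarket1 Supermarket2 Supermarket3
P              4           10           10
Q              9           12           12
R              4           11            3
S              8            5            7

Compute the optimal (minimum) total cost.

2035

One minimum-cost allocation:
  P to Supermarket1: 105 × 4 = 420
  Q to Supermarket1: 30 × 9 = 270
  Q to Supermarket3: 55 × 12 = 660
  R to Supermarket3: 75 × 3 = 225
  S to Supermarket2: 15 × 5 = 75
  S to Supermarket3: 55 × 7 = 385
Total = 420 + 270 + 660 + 225 + 75 + 385 = 2035.
(Supply check: P ships 105; Q ships 85; R ships 75; S ships 70.)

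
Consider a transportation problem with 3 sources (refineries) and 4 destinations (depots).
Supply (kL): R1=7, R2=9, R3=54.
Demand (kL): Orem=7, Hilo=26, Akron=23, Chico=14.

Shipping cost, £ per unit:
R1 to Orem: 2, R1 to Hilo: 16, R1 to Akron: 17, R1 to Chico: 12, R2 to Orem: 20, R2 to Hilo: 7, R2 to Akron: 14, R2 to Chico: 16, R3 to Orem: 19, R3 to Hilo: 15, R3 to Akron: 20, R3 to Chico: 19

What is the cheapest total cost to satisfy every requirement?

1058

An optimal shipping plan:
  R1->Orem: 7 × £2 = £14
  R2->Hilo: 9 × £7 = £63
  R3->Hilo: 17 × £15 = £255
  R3->Akron: 23 × £20 = £460
  R3->Chico: 14 × £19 = £266
Total = 14 + 63 + 255 + 460 + 266 = £1058.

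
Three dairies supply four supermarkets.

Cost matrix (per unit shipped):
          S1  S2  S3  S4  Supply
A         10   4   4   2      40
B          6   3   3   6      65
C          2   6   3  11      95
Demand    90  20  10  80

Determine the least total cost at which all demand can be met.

One minimum-cost allocation:
  A→S4: 40 × 2 = 80
  B→S2: 20 × 3 = 60
  B→S3: 5 × 3 = 15
  B→S4: 40 × 6 = 240
  C→S1: 90 × 2 = 180
  C→S3: 5 × 3 = 15
Total = 80 + 60 + 15 + 240 + 180 + 15 = 590.
(Supply check: A ships 40; B ships 65; C ships 95.)

590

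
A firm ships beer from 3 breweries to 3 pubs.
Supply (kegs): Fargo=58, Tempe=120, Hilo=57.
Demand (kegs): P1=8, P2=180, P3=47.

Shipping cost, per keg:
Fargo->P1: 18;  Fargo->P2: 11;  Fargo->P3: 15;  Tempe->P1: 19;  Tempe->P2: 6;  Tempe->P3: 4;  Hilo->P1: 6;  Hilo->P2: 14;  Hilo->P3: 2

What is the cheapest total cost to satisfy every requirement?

1528

A cheapest plan:
  Fargo to P2: 58 kegs
  Tempe to P2: 120 kegs
  Hilo to P1: 8 kegs
  Hilo to P2: 2 kegs
  Hilo to P3: 47 kegs
Total cost = 1528.
(Supply check: Fargo ships 58; Tempe ships 120; Hilo ships 57.)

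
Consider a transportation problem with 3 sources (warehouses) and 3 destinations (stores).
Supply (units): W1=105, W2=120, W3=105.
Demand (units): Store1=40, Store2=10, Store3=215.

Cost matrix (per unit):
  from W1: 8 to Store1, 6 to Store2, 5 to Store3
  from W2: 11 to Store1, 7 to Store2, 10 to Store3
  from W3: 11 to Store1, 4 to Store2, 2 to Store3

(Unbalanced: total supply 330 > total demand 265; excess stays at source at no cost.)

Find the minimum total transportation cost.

1295

An optimal shipping plan:
  W1->Store3: 105 units
  W2->Store1: 40 units
  W2->Store2: 10 units
  W2->Store3: 5 units
  W3->Store3: 105 units
Total cost = 1295.
(Supply check: W1 ships 105; W2 ships 55; W3 ships 105.)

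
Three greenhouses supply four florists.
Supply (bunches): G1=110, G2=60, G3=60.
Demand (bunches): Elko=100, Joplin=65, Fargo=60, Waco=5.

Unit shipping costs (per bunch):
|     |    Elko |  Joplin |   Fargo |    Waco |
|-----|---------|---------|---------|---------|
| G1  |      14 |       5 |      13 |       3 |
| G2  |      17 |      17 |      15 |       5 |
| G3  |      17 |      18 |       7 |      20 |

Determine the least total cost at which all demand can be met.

2335

A cheapest plan:
  G1–Elko: 45 bunches
  G1–Joplin: 65 bunches
  G2–Elko: 55 bunches
  G2–Waco: 5 bunches
  G3–Fargo: 60 bunches
Total cost = 2335.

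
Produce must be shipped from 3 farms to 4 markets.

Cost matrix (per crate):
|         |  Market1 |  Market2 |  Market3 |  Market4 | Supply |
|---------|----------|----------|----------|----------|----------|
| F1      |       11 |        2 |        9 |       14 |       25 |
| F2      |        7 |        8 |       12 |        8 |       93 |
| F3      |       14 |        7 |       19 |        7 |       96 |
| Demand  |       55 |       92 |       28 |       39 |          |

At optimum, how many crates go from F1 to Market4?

0

Solving gives:
  F1 to Market2: 25 × 2 = 50
  F2 to Market1: 55 × 7 = 385
  F2 to Market2: 10 × 8 = 80
  F2 to Market3: 28 × 12 = 336
  F3 to Market2: 57 × 7 = 399
  F3 to Market4: 39 × 7 = 273
Total cost = 1523.
The route F1→Market4 is not used.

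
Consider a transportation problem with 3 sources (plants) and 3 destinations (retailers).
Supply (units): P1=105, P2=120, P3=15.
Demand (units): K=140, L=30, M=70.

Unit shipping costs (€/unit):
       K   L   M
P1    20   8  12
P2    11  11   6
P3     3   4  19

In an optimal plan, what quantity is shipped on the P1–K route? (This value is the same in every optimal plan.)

5

Optimal shipments:
  P1–K: 5 units
  P1–L: 30 units
  P1–M: 70 units
  P2–K: 120 units
  P3–K: 15 units
Total cost = €2545.
So P1→K carries 5 units.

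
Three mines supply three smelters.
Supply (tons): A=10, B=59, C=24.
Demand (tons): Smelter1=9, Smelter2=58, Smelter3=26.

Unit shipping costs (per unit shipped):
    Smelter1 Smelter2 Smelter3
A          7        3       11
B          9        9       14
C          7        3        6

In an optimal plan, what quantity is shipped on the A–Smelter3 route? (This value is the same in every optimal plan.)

0

Solving gives:
  A–Smelter2: 10 × 3 = 30
  B–Smelter1: 9 × 9 = 81
  B–Smelter2: 48 × 9 = 432
  B–Smelter3: 2 × 14 = 28
  C–Smelter3: 24 × 6 = 144
Total cost = 715.
The route A→Smelter3 is not used.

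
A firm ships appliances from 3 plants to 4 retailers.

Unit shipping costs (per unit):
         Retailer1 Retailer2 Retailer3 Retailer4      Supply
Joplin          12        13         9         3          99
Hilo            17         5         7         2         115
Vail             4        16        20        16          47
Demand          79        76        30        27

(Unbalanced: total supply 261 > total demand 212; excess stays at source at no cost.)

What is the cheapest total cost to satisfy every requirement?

One minimum-cost allocation:
  Joplin→Retailer1: 32 units
  Joplin→Retailer4: 18 units
  Hilo→Retailer2: 76 units
  Hilo→Retailer3: 30 units
  Hilo→Retailer4: 9 units
  Vail→Retailer1: 47 units
Total cost = 1234.
(Supply check: Joplin ships 50; Hilo ships 115; Vail ships 47.)

1234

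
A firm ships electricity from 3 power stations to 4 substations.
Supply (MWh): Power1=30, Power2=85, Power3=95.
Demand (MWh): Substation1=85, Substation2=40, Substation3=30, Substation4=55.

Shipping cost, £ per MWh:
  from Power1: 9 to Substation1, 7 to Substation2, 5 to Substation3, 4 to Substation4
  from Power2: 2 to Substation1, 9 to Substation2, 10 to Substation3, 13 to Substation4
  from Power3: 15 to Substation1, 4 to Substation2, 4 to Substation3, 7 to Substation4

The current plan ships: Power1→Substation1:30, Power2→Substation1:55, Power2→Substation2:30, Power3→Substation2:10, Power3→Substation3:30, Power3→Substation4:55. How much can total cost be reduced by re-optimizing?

450

Current plan cost = 30·9 + 55·2 + 30·9 + 10·4 + 30·4 + 55·7 = £1195.
Optimal plan:
  Power1 to Substation4: 30 MWh
  Power2 to Substation1: 85 MWh
  Power3 to Substation2: 40 MWh
  Power3 to Substation3: 30 MWh
  Power3 to Substation4: 25 MWh
Optimal cost = £745.
Saving = 1195 − 745 = £450.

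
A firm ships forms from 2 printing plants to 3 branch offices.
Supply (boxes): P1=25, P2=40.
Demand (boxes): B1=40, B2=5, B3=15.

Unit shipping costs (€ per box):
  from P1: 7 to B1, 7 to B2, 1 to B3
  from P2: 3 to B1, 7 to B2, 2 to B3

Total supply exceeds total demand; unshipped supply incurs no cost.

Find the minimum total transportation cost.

A cheapest plan:
  P1->B2: 5 × €7 = €35
  P1->B3: 15 × €1 = €15
  P2->B1: 40 × €3 = €120
Total = 35 + 15 + 120 = €170.
(Supply check: P1 ships 20; P2 ships 40.)

170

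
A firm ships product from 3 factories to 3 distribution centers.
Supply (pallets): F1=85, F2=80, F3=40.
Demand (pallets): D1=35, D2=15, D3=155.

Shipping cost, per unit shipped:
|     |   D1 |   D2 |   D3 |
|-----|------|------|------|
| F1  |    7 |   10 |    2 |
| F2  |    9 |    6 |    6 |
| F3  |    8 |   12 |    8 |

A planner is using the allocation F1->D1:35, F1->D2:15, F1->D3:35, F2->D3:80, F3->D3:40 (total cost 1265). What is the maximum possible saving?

Current plan cost = 35·7 + 15·10 + 35·2 + 80·6 + 40·8 = 1265.
Optimal plan:
  F1 to D3: 85 × 2 = 170
  F2 to D2: 15 × 6 = 90
  F2 to D3: 65 × 6 = 390
  F3 to D1: 35 × 8 = 280
  F3 to D3: 5 × 8 = 40
Optimal cost = 970.
Saving = 1265 − 970 = 295.

295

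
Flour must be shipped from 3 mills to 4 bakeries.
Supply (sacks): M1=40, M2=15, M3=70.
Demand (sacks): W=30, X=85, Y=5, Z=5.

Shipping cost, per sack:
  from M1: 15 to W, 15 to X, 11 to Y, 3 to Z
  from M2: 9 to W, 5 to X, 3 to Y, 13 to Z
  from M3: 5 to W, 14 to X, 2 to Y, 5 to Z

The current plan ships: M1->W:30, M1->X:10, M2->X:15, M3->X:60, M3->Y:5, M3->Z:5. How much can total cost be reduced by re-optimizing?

285

Current plan cost = 30·15 + 10·15 + 15·5 + 60·14 + 5·2 + 5·5 = 1550.
Optimal plan:
  M1–X: 35 × 15 = 525
  M1–Z: 5 × 3 = 15
  M2–X: 15 × 5 = 75
  M3–W: 30 × 5 = 150
  M3–X: 35 × 14 = 490
  M3–Y: 5 × 2 = 10
Optimal cost = 1265.
Saving = 1550 − 1265 = 285.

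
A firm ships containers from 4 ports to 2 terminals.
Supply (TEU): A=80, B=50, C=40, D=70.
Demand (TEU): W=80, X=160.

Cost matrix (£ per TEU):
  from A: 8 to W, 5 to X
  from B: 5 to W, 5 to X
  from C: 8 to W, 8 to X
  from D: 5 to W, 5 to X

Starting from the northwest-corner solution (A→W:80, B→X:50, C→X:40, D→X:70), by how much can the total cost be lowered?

Current plan cost = 80·8 + 50·5 + 40·8 + 70·5 = £1560.
Optimal plan:
  A to X: 80 × £5 = £400
  B to W: 50 × £5 = £250
  C to W: 30 × £8 = £240
  C to X: 10 × £8 = £80
  D to X: 70 × £5 = £350
Optimal cost = £1320.
Saving = 1560 − 1320 = £240.

240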